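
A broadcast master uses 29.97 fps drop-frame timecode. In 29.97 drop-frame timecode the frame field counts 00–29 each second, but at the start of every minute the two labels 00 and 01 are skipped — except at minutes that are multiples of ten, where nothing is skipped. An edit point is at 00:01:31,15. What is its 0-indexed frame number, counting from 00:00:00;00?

2743

As if non-drop at 30 labels/s: (0 × 3600 + 1 × 60 + 31) × 30 + 15 = 2745.
Minute boundaries passed: 1; those not divisible by 10: 1 − 0 = 1; dropped labels = 2 × 1 = 2.
Actual frame index = 2745 − 2 = 2743.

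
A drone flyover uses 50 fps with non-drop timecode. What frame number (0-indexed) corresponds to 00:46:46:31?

frame 140331

Total seconds to the label: (0 × 3600 + 46 × 60 + 46) = 2806.
Frame index = 2806 × 50 + 31 = 140331.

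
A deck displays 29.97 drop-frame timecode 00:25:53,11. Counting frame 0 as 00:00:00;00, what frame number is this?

46555

As if non-drop at 30 labels/s: (0 × 3600 + 25 × 60 + 53) × 30 + 11 = 46601.
Minute boundaries passed: 25; those not divisible by 10: 25 − 2 = 23; dropped labels = 2 × 23 = 46.
Actual frame index = 46601 − 46 = 46555.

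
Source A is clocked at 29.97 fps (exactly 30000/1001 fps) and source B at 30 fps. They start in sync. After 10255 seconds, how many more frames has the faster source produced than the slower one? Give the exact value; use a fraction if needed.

A emits 30000/1001 × 10255 = 43950000/143 frames; B emits 30 × 10255 = 307650.
Difference = 43950/143 frames (≈ 307.3427); B is ahead of A.

43950/143 frames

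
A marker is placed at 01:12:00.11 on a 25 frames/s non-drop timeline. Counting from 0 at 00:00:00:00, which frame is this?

Total seconds to the label: (1 × 3600 + 12 × 60 + 0) = 4320.
Frame index = 4320 × 25 + 11 = 108011.

108011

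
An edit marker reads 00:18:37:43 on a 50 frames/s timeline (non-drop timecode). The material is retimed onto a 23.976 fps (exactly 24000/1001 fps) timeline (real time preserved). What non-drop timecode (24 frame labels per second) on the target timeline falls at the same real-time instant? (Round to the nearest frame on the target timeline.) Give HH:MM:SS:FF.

00:18:36:18

Source frame index: (0×3600 + 18×60 + 37) × 50 + 43 = 55893.
Real time: 55893 / (50) = 55893/50 s.
Target frame: (55893/50) × (24000/1001) = 26828640/1001 ≈ 26801.838 → 26802.
At 24 labels/s: frame 26802 → 00:18:36:18.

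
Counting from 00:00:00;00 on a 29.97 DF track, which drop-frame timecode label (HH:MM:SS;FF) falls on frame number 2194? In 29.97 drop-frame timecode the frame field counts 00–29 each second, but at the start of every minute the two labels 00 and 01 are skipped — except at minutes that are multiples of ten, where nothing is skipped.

00:01:13;06

Ten DF minutes hold 17982 frames, so frame 2194 lies in block 0 (frames 0–17981) with 2194 frames into that block.
The block's first minute is 1800 frames and the rest 1798 each; 2194 frames reaches minute 1, so 0 × 18 + 1 × 2 = 2 labels have been skipped so far.
Adding those back, label number 2194 + 2 = 2196 at 30 labels/s is 73 s + 6 f = 0 h 1 min 13 s frame 6, i.e. 00:01:13;06.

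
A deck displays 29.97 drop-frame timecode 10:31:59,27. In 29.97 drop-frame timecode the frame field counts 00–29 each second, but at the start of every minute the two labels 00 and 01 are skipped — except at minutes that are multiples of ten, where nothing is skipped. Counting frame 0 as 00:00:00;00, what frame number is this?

Complete 10-minute blocks: 63, each 17982 frames → 1132866.
Remaining 1 whole minute in the current block: 1800 + 0 × 1798 = 1800 frames.
Within the current minute: 59 × 30 + 27 − 2 = 1795 (labels ;00/;01 skipped at this minute). Total = 1132866 + 1800 + 1795 = 1136461.

1136461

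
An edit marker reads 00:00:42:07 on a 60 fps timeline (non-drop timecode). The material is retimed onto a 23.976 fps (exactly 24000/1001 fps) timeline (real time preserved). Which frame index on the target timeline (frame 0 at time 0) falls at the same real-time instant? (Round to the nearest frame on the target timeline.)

frame 1010

Source frame index: (0×3600 + 0×60 + 42) × 60 + 7 = 2527.
Real time: 2527 / (60) = 2527/60 s.
Target frame: (2527/60) × (24000/1001) = 144400/143 ≈ 1009.790 → 1010.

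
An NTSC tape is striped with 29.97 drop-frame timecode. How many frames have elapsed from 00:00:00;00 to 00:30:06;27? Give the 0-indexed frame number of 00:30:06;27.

As if non-drop at 30 labels/s: (0 × 3600 + 30 × 60 + 6) × 30 + 27 = 54207.
Minute boundaries passed: 30; those not divisible by 10: 30 − 3 = 27; dropped labels = 2 × 27 = 54.
Actual frame index = 54207 − 54 = 54153.

54153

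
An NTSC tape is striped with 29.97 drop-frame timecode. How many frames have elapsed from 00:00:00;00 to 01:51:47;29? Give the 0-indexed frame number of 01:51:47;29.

As if non-drop at 30 labels/s: (1 × 3600 + 51 × 60 + 47) × 30 + 29 = 201239.
Minute boundaries passed: 111; those not divisible by 10: 111 − 11 = 100; dropped labels = 2 × 100 = 200.
Actual frame index = 201239 − 200 = 201039.

201039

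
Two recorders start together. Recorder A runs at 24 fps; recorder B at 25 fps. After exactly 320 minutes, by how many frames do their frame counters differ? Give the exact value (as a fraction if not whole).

320 min = 19200 s.
A emits 24 × 19200 = 460800 frames; B emits 25 × 19200 = 480000.
Difference = 19200 frames; B is ahead of A.

19200 frames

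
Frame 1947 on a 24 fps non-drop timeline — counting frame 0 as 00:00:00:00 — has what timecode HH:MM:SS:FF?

1947 ÷ 24 = 81 full seconds, remainder 3 frames.
81 s = 0 h 1 min 21 s.
Timecode: 00:01:21:03.

00:01:21:03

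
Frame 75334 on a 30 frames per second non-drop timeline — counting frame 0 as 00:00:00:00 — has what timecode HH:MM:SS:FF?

75334 ÷ 30 = 2511 full seconds, remainder 4 frames.
2511 s = 0 h 41 min 51 s.
Timecode: 00:41:51:04.

00:41:51:04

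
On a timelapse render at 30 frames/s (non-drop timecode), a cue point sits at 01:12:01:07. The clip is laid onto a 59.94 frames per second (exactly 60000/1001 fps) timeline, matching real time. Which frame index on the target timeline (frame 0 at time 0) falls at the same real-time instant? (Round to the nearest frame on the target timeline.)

frame 259015

Source frame index: (1×3600 + 12×60 + 1) × 30 + 7 = 129637.
Real time: 129637 / (30) = 129637/30 s.
Target frame: (129637/30) × (60000/1001) = 259274000/1001 ≈ 259014.985 → 259015.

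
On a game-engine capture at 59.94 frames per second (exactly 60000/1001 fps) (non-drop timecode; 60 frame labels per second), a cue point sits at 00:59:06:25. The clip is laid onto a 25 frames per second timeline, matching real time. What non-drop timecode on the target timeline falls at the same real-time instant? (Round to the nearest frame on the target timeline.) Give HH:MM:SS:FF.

00:59:09:24

Source frame index: (0×3600 + 59×60 + 6) × 60 + 25 = 212785.
Real time: 212785 / (60000/1001) = 42599557/12000 s.
Target frame: (42599557/12000) × (25) = 42599557/480 ≈ 88749.077 → 88749.
At 25 labels/s: frame 88749 → 00:59:09:24.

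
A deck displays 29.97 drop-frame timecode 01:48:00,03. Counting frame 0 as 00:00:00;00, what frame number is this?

194207

Complete 10-minute blocks: 10, each 17982 frames → 179820.
Remaining 8 whole minutes in the current block: 1800 + 7 × 1798 = 14386 frames.
Within the current minute: 0 × 30 + 3 − 2 = 1 (labels ;00/;01 skipped at this minute). Total = 179820 + 14386 + 1 = 194207.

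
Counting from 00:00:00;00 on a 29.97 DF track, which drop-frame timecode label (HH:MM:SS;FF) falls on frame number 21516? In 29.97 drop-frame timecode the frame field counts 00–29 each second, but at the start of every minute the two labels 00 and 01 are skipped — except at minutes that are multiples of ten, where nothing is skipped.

00:11:57;26

Each 10-minute DF block holds 10 × 60 × 30 − 9 × 2 = 17982 frames. 21516 ÷ 17982 → 1 full block, remainder 3534.
Within the partial block the first minute is 1800 frames and each further minute 1798, so 1 further minute boundary passed. Total skipped labels = 18 × 1 + 2 × 1 = 20.
Non-drop label index = 21516 + 20 = 21536; at 30 labels/s that is 00:11:57:26, i.e. DF 00:11:57;26.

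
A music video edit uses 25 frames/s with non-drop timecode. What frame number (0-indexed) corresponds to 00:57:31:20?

86295

Total seconds to the label: (0 × 3600 + 57 × 60 + 31) = 3451.
Frame index = 3451 × 25 + 20 = 86295.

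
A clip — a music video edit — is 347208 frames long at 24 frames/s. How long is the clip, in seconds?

14467 seconds

Running time = 347208 / (24) = 14467 s.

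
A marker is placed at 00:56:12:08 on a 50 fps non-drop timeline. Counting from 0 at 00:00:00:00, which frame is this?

Total seconds to the label: (0 × 3600 + 56 × 60 + 12) = 3372.
Frame index = 3372 × 50 + 8 = 168608.

frame 168608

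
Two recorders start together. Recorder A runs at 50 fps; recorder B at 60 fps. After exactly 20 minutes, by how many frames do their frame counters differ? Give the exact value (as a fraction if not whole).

20 min = 1200 s.
A emits 50 × 1200 = 60000 frames; B emits 60 × 1200 = 72000.
Difference = 12000 frames; B is ahead of A.

12000 frames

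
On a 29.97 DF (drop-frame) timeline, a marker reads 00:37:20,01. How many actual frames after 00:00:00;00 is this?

67133

Complete 10-minute blocks: 3, each 17982 frames → 53946.
Remaining 7 whole minutes in the current block: 1800 + 6 × 1798 = 12588 frames.
Within the current minute: 20 × 30 + 1 − 2 = 599 (labels ;00/;01 skipped at this minute). Total = 53946 + 12588 + 599 = 67133.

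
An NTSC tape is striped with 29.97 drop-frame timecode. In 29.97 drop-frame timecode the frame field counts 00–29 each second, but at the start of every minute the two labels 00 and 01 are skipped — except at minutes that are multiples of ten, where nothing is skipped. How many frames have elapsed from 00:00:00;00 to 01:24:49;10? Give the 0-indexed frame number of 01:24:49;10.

Complete 10-minute blocks: 8, each 17982 frames → 143856.
Remaining 4 whole minutes in the current block: 1800 + 3 × 1798 = 7194 frames.
Within the current minute: 49 × 30 + 10 − 2 = 1478 (labels ;00/;01 skipped at this minute). Total = 143856 + 7194 + 1478 = 152528.

152528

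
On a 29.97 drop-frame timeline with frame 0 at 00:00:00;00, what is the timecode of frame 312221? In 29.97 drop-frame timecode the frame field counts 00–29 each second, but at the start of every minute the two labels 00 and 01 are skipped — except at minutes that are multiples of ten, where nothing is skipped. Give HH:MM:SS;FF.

02:53:37;23

Ten DF minutes hold 17982 frames, so frame 312221 lies in block 17 (frames 305694–323675) with 6527 frames into that block.
The block's first minute is 1800 frames and the rest 1798 each; 6527 frames reaches minute 3, so 17 × 18 + 3 × 2 = 312 labels have been skipped so far.
Adding those back, label number 312221 + 312 = 312533 at 30 labels/s is 10417 s + 23 f = 2 h 53 min 37 s frame 23, i.e. 02:53:37;23.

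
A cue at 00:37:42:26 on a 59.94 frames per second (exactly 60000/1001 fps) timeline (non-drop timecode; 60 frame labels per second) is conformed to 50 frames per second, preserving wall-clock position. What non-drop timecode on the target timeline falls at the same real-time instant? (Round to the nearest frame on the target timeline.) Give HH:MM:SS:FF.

Source frame index: (0×3600 + 37×60 + 42) × 60 + 26 = 135746.
Real time: 135746 / (60000/1001) = 67940873/30000 s.
Target frame: (67940873/30000) × (50) = 67940873/600 ≈ 113234.788 → 113235.
At 50 labels/s: frame 113235 → 00:37:44:35.

00:37:44:35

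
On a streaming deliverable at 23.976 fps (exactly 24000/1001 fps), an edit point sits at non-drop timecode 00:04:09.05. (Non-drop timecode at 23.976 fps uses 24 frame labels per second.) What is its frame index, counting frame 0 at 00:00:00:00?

Total seconds to the label: (0 × 3600 + 4 × 60 + 9) = 249.
Frame index = 249 × 24 + 5 = 5981.

frame 5981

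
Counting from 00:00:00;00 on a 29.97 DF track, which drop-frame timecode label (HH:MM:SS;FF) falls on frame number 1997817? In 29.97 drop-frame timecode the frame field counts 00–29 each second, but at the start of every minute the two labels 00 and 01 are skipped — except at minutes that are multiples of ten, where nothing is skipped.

18:31:00;17

Each 10-minute DF block holds 10 × 60 × 30 − 9 × 2 = 17982 frames. 1997817 ÷ 17982 → 111 full blocks, remainder 1815.
Within the partial block the first minute is 1800 frames and each further minute 1798, so 1 further minute boundary passed. Total skipped labels = 18 × 111 + 2 × 1 = 2000.
Non-drop label index = 1997817 + 2000 = 1999817; at 30 labels/s that is 18:31:00:17, i.e. DF 18:31:00;17.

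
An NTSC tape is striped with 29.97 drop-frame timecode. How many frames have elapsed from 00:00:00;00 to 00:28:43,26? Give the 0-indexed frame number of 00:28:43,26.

51664

As if non-drop at 30 labels/s: (0 × 3600 + 28 × 60 + 43) × 30 + 26 = 51716.
Minute boundaries passed: 28; those not divisible by 10: 28 − 2 = 26; dropped labels = 2 × 26 = 52.
Actual frame index = 51716 − 52 = 51664.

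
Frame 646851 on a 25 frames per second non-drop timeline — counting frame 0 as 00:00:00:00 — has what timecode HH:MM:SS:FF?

646851 ÷ 25 = 25874 full seconds, remainder 1 frame.
25874 s = 7 h 11 min 14 s.
Timecode: 07:11:14:01.

07:11:14:01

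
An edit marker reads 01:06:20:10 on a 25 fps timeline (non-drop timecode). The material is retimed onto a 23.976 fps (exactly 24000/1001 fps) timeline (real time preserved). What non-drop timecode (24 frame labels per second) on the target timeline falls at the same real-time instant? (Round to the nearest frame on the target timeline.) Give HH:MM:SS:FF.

Source frame index: (1×3600 + 6×60 + 20) × 25 + 10 = 99510.
Real time: 99510 / (25) = 19902/5 s.
Target frame: (19902/5) × (24000/1001) = 95529600/1001 ≈ 95434.166 → 95434.
At 24 labels/s: frame 95434 → 01:06:16:10.

01:06:16:10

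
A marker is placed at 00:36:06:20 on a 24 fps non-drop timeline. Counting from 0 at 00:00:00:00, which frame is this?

Total seconds to the label: (0 × 3600 + 36 × 60 + 6) = 2166.
Frame index = 2166 × 24 + 20 = 52004.

frame 52004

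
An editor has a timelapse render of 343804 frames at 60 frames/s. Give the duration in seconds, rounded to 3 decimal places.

5730.067 seconds

Running time = 343804 × 1/60 = 85951/15 s ≈ 5730.067 s.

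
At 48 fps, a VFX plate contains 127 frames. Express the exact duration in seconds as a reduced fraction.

Running time = 127 ÷ (48) = 127 × 1/48 = 127/48 s.

127/48 seconds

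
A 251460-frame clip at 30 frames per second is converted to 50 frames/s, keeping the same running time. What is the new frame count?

Frames at target rate = 251460 × (50) / (30) = 419100.

419100 frames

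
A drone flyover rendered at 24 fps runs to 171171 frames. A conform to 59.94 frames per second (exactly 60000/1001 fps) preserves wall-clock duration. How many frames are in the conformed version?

Target frames = source frames × (target rate / source rate) = 171171 × (60000/1001)/(24) = 171171 × 2500/1001 = 427500.

427500 frames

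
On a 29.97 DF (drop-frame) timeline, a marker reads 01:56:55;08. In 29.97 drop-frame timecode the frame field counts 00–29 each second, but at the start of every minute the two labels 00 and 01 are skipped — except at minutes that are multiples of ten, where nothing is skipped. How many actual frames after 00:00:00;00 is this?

Complete 10-minute blocks: 11, each 17982 frames → 197802.
Remaining 6 whole minutes in the current block: 1800 + 5 × 1798 = 10790 frames.
Within the current minute: 55 × 30 + 8 − 2 = 1656 (labels ;00/;01 skipped at this minute). Total = 197802 + 10790 + 1656 = 210248.

210248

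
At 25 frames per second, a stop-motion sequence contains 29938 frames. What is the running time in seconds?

1197.52 seconds

Running time = 29938 / (25) = 1197.52 s.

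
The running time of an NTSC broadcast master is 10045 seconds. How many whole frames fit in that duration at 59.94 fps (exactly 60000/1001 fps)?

602097 frames

Frames = 10045 × 60000/1001 = 86100000/143 ≈ 602097.9021.
Complete frames: 602097.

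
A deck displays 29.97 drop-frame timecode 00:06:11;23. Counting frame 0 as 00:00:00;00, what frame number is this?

Complete 10-minute blocks: 0, each 17982 frames → 0.
Remaining 6 whole minutes in the current block: 1800 + 5 × 1798 = 10790 frames.
Within the current minute: 11 × 30 + 23 − 2 = 351 (labels ;00/;01 skipped at this minute). Total = 0 + 10790 + 351 = 11141.

11141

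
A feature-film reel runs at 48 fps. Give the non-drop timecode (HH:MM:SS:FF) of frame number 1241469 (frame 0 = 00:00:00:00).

1241469 ÷ 48 = 25863 full seconds, remainder 45 frames.
25863 s = 7 h 11 min 3 s.
Timecode: 07:11:03:45.

07:11:03:45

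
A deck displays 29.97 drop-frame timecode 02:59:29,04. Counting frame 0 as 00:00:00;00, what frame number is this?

322750

As if non-drop at 30 labels/s: (2 × 3600 + 59 × 60 + 29) × 30 + 4 = 323074.
Minute boundaries passed: 179; those not divisible by 10: 179 − 17 = 162; dropped labels = 2 × 162 = 324.
Actual frame index = 323074 − 324 = 322750.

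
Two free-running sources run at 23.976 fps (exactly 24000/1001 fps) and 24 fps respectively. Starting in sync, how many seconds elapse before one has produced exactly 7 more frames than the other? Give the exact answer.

7007/24 seconds

The gap grows by |24 − 24000/1001| = 24/1001 frames per second.
Time for a 7-frame gap: 7 ÷ (24/1001) = 7007/24 s.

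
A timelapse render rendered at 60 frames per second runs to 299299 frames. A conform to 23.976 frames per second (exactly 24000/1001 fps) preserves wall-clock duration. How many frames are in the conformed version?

Target frames = source frames × (target rate / source rate) = 299299 × (24000/1001)/(60) = 299299 × 400/1001 = 119600.

119600 frames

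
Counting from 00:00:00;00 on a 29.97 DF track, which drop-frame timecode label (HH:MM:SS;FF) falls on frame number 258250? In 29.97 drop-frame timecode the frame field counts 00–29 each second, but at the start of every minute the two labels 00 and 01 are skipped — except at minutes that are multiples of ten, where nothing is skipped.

Each 10-minute DF block holds 10 × 60 × 30 − 9 × 2 = 17982 frames. 258250 ÷ 17982 → 14 full blocks, remainder 6502.
Within the partial block the first minute is 1800 frames and each further minute 1798, so 3 further minute boundaries passed. Total skipped labels = 18 × 14 + 2 × 3 = 258.
Non-drop label index = 258250 + 258 = 258508; at 30 labels/s that is 02:23:36:28, i.e. DF 02:23:36;28.

02:23:36;28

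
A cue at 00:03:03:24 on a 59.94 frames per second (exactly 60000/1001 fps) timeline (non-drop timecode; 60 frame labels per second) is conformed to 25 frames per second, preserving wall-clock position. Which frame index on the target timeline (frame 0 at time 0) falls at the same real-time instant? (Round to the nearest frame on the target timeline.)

frame 4590

Source frame index: (0×3600 + 3×60 + 3) × 60 + 24 = 11004.
Real time: 11004 / (60000/1001) = 917917/5000 s.
Target frame: (917917/5000) × (25) = 917917/200 ≈ 4589.585 → 4590.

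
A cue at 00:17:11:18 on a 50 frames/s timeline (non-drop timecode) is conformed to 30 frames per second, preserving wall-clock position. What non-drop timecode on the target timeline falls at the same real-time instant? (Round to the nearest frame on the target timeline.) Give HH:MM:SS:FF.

00:17:11:11

Source frame index: (0×3600 + 17×60 + 11) × 50 + 18 = 51568.
Real time: 51568 / (50) = 25784/25 s.
Target frame: (25784/25) × (30) = 154704/5 ≈ 30940.800 → 30941.
At 30 labels/s: frame 30941 → 00:17:11:11.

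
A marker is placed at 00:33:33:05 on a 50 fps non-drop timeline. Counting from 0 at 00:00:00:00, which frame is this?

frame 100655

Total seconds to the label: (0 × 3600 + 33 × 60 + 33) = 2013.
Frame index = 2013 × 50 + 5 = 100655.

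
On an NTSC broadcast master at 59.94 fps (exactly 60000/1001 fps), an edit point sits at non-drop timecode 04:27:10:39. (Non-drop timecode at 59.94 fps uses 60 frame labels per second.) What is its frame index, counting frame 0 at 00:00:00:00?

frame 961839

Total seconds to the label: (4 × 3600 + 27 × 60 + 10) = 16030.
Frame index = 16030 × 60 + 39 = 961839.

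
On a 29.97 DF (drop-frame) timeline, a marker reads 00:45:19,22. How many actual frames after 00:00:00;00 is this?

Complete 10-minute blocks: 4, each 17982 frames → 71928.
Remaining 5 whole minutes in the current block: 1800 + 4 × 1798 = 8992 frames.
Within the current minute: 19 × 30 + 22 − 2 = 590 (labels ;00/;01 skipped at this minute). Total = 71928 + 8992 + 590 = 81510.

81510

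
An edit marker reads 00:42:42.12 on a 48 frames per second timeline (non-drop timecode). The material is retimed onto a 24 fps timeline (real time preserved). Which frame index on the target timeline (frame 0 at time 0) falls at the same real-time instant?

frame 61494

Source frame index: (0×3600 + 42×60 + 42) × 48 + 12 = 122988.
Real time: 122988 / (48) = 10249/4 s.
Target frame: (10249/4) × (24) = 61494.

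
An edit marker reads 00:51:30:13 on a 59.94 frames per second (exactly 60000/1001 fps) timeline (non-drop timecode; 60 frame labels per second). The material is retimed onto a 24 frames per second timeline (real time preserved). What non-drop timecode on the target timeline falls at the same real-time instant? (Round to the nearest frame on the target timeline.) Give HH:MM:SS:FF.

00:51:33:07

Source frame index: (0×3600 + 51×60 + 30) × 60 + 13 = 185413.
Real time: 185413 / (60000/1001) = 185598413/60000 s.
Target frame: (185598413/60000) × (24) = 185598413/2500 ≈ 74239.365 → 74239.
At 24 labels/s: frame 74239 → 00:51:33:07.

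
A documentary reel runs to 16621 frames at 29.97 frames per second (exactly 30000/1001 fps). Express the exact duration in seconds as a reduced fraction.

Running time = 16621 ÷ (30000/1001) = 16621 × 1001/30000 = 16637621/30000 s.

16637621/30000 seconds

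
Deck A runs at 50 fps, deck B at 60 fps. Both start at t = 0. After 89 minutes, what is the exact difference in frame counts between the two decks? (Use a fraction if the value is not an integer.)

89 min = 5340 s.
A emits 50 × 5340 = 267000 frames; B emits 60 × 5340 = 320400.
Difference = 53400 frames; B is ahead of A.

53400 frames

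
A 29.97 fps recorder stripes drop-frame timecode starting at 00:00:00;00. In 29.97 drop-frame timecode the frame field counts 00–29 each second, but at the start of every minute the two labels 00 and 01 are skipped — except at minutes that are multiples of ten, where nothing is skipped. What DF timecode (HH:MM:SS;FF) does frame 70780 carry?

Ten DF minutes hold 17982 frames, so frame 70780 lies in block 3 (frames 53946–71927) with 16834 frames into that block.
The block's first minute is 1800 frames and the rest 1798 each; 16834 frames reaches minute 9, so 3 × 18 + 9 × 2 = 72 labels have been skipped so far.
Adding those back, label number 70780 + 72 = 70852 at 30 labels/s is 2361 s + 22 f = 0 h 39 min 21 s frame 22, i.e. 00:39:21;22.

00:39:21;22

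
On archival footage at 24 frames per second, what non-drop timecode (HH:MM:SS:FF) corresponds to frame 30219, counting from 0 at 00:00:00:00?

00:20:59:03

30219 ÷ 24 = 1259 full seconds, remainder 3 frames.
1259 s = 0 h 20 min 59 s.
Timecode: 00:20:59:03.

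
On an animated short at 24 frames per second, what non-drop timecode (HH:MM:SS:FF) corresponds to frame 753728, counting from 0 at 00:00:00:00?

08:43:25:08

753728 ÷ 24 = 31405 full seconds, remainder 8 frames.
31405 s = 8 h 43 min 25 s.
Timecode: 08:43:25:08.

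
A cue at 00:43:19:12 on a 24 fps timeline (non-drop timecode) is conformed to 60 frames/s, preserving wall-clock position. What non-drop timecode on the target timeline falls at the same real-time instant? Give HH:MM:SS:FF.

00:43:19:30

Source frame index: (0×3600 + 43×60 + 19) × 24 + 12 = 62388.
Real time: 62388 / (24) = 5199/2 s.
Target frame: (5199/2) × (60) = 155970.
At 60 labels/s: frame 155970 → 00:43:19:30.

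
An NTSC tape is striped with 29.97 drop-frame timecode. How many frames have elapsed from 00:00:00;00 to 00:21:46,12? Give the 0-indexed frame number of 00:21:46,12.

39154

Complete 10-minute blocks: 2, each 17982 frames → 35964.
Remaining 1 whole minute in the current block: 1800 + 0 × 1798 = 1800 frames.
Within the current minute: 46 × 30 + 12 − 2 = 1390 (labels ;00/;01 skipped at this minute). Total = 35964 + 1800 + 1390 = 39154.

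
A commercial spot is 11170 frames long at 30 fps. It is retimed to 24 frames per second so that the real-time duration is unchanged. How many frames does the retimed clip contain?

8936 frames

Target frames = source frames × (target rate / source rate) = 11170 × (24)/(30) = 11170 × 4/5 = 8936.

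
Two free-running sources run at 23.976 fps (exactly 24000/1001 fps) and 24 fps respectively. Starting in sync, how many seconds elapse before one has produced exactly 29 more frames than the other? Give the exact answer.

The gap grows by |24 − 24000/1001| = 24/1001 frames per second.
Time for a 29-frame gap: 29 ÷ (24/1001) = 29029/24 s.

29029/24 seconds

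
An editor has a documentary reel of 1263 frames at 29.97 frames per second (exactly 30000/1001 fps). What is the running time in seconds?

42.1421 seconds

Running time = 1263 / (30000/1001) = 42.1421 s.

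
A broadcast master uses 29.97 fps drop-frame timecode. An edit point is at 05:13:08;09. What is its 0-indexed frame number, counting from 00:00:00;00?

563085

Complete 10-minute blocks: 31, each 17982 frames → 557442.
Remaining 3 whole minutes in the current block: 1800 + 2 × 1798 = 5396 frames.
Within the current minute: 8 × 30 + 9 − 2 = 247 (labels ;00/;01 skipped at this minute). Total = 557442 + 5396 + 247 = 563085.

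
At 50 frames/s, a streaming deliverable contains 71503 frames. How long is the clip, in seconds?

1430.06 seconds

Running time = 71503 / (50) = 1430.06 s.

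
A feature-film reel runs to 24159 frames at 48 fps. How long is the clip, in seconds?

503.3125 seconds

Running time = 24159 / (48) = 503.3125 s.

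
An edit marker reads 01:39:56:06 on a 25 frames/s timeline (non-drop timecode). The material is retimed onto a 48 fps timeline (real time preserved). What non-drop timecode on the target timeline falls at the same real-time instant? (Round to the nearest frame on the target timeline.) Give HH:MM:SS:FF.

Source frame index: (1×3600 + 39×60 + 56) × 25 + 6 = 149906.
Real time: 149906 / (25) = 149906/25 s.
Target frame: (149906/25) × (48) = 7195488/25 ≈ 287819.520 → 287820.
At 48 labels/s: frame 287820 → 01:39:56:12.

01:39:56:12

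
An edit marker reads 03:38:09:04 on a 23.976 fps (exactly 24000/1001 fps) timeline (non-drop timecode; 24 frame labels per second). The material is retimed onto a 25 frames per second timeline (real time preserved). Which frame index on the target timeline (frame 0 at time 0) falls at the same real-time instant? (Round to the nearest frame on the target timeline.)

frame 327556

Source frame index: (3×3600 + 38×60 + 9) × 24 + 4 = 314140.
Real time: 314140 / (24000/1001) = 15722707/1200 s.
Target frame: (15722707/1200) × (25) = 15722707/48 ≈ 327556.396 → 327556.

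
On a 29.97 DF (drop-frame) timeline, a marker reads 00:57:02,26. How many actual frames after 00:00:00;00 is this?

102582

As if non-drop at 30 labels/s: (0 × 3600 + 57 × 60 + 2) × 30 + 26 = 102686.
Minute boundaries passed: 57; those not divisible by 10: 57 − 5 = 52; dropped labels = 2 × 52 = 104.
Actual frame index = 102686 − 104 = 102582.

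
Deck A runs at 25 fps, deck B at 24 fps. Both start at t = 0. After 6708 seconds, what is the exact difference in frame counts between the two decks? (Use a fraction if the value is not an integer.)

6708 frames

A emits 25 × 6708 = 167700 frames; B emits 24 × 6708 = 160992.
Difference = 6708 frames; B is behind A.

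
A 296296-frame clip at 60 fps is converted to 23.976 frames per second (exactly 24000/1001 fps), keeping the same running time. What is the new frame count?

118400 frames

Target frames = source frames × (target rate / source rate) = 296296 × (24000/1001)/(60) = 296296 × 400/1001 = 118400.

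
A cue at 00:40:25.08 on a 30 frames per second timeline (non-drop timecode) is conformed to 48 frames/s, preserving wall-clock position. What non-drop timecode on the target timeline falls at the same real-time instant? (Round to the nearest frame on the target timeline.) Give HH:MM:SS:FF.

00:40:25:13

Source frame index: (0×3600 + 40×60 + 25) × 30 + 8 = 72758.
Real time: 72758 / (30) = 36379/15 s.
Target frame: (36379/15) × (48) = 582064/5 ≈ 116412.800 → 116413.
At 48 labels/s: frame 116413 → 00:40:25:13.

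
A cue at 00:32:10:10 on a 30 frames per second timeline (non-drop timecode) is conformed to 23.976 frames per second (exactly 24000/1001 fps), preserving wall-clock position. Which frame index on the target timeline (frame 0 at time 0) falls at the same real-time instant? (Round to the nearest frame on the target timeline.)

frame 46282

Source frame index: (0×3600 + 32×60 + 10) × 30 + 10 = 57910.
Real time: 57910 / (30) = 5791/3 s.
Target frame: (5791/3) × (24000/1001) = 46328000/1001 ≈ 46281.718 → 46282.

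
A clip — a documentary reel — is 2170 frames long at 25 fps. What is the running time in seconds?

86.8 seconds

Running time = 2170 / (25) = 86.8 s.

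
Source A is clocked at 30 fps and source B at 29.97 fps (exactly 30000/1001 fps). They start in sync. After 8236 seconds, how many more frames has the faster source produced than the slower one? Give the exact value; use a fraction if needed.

247080/1001 frames

A emits 30 × 8236 = 247080 frames; B emits 30000/1001 × 8236 = 247080000/1001.
Difference = 247080/1001 frames (≈ 246.8332); B is behind A.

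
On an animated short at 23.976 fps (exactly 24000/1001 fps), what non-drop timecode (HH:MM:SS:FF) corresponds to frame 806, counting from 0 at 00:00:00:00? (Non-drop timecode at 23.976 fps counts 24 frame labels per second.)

806 ÷ 24 = 33 full seconds, remainder 14 frames.
33 s = 0 h 0 min 33 s.
Timecode: 00:00:33:14.

00:00:33:14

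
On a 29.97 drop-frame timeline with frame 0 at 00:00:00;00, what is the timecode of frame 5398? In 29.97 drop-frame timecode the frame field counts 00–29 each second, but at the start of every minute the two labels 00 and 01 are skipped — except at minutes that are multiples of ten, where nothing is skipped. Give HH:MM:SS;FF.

Ten DF minutes hold 17982 frames, so frame 5398 lies in block 0 (frames 0–17981) with 5398 frames into that block.
The block's first minute is 1800 frames and the rest 1798 each; 5398 frames reaches minute 3, so 0 × 18 + 3 × 2 = 6 labels have been skipped so far.
Adding those back, label number 5398 + 6 = 5404 at 30 labels/s is 180 s + 4 f = 0 h 3 min 0 s frame 4, i.e. 00:03:00;04.

00:03:00;04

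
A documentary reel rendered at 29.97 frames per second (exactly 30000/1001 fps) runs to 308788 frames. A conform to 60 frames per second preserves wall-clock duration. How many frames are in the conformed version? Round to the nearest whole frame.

618194 frames

Frames at target rate = 308788 × (60) / (30000/1001) = 77274197/125 ≈ 618193.576.
Nearest whole frame: 618194.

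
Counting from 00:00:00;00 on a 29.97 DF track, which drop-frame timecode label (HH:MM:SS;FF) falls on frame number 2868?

00:01:35;20

Ten DF minutes hold 17982 frames, so frame 2868 lies in block 0 (frames 0–17981) with 2868 frames into that block.
The block's first minute is 1800 frames and the rest 1798 each; 2868 frames reaches minute 1, so 0 × 18 + 1 × 2 = 2 labels have been skipped so far.
Adding those back, label number 2868 + 2 = 2870 at 30 labels/s is 95 s + 20 f = 0 h 1 min 35 s frame 20, i.e. 00:01:35;20.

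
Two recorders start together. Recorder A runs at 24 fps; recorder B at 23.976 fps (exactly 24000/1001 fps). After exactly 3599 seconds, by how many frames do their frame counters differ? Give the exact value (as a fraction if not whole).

A emits 24 × 3599 = 86376 frames; B emits 24000/1001 × 3599 = 86376000/1001.
Difference = 86376/1001 frames (≈ 86.2897); B is behind A.

86376/1001 frames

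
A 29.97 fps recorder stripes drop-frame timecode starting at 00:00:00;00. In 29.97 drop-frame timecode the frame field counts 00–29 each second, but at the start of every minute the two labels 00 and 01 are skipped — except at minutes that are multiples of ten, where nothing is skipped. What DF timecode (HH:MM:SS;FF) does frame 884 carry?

Ten DF minutes hold 17982 frames, so frame 884 lies in block 0 (frames 0–17981) with 884 frames into that block.
The block's first minute is 1800 frames and the rest 1798 each; 884 frames reaches minute 0, so 0 × 18 + 0 × 2 = 0 labels have been skipped so far.
Adding those back, label number 884 + 0 = 884 at 30 labels/s is 29 s + 14 f = 0 h 0 min 29 s frame 14, i.e. 00:00:29;14.

00:00:29;14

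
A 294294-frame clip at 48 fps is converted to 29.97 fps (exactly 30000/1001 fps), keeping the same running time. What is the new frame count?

Target frames = source frames × (target rate / source rate) = 294294 × (30000/1001)/(48) = 294294 × 625/1001 = 183750.

183750 frames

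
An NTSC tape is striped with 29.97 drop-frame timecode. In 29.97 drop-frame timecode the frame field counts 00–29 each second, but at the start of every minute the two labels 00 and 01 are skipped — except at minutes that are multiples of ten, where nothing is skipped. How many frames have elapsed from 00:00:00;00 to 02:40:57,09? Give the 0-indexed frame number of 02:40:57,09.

289431

Complete 10-minute blocks: 16, each 17982 frames → 287712.
Remaining 0 whole minutes in the current block: 0 frames.
Within the current minute: 57 × 30 + 9 = 1719. Total = 287712 + 0 + 1719 = 289431.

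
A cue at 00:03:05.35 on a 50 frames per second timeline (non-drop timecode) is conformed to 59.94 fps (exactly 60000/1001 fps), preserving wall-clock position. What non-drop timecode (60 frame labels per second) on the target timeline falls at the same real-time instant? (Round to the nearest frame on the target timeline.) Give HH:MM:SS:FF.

00:03:05:31

Source frame index: (0×3600 + 3×60 + 5) × 50 + 35 = 9285.
Real time: 9285 / (50) = 1857/10 s.
Target frame: (1857/10) × (60000/1001) = 11142000/1001 ≈ 11130.869 → 11131.
At 60 labels/s: frame 11131 → 00:03:05:31.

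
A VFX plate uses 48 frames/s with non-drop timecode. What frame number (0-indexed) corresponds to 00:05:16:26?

Total seconds to the label: (0 × 3600 + 5 × 60 + 16) = 316.
Frame index = 316 × 48 + 26 = 15194.

frame 15194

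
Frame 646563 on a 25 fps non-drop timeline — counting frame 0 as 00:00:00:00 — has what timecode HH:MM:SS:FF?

07:11:02:13

646563 ÷ 25 = 25862 full seconds, remainder 13 frames.
25862 s = 7 h 11 min 2 s.
Timecode: 07:11:02:13.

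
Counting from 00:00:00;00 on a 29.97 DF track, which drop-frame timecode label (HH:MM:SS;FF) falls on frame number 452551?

04:11:40;03

Ten DF minutes hold 17982 frames, so frame 452551 lies in block 25 (frames 449550–467531) with 3001 frames into that block.
The block's first minute is 1800 frames and the rest 1798 each; 3001 frames reaches minute 1, so 25 × 18 + 1 × 2 = 452 labels have been skipped so far.
Adding those back, label number 452551 + 452 = 453003 at 30 labels/s is 15100 s + 3 f = 4 h 11 min 40 s frame 3, i.e. 04:11:40;03.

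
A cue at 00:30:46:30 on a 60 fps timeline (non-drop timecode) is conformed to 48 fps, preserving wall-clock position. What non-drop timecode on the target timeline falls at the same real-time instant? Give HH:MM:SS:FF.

00:30:46:24

Source frame index: (0×3600 + 30×60 + 46) × 60 + 30 = 110790.
Real time: 110790 / (60) = 3693/2 s.
Target frame: (3693/2) × (48) = 88632.
At 48 labels/s: frame 88632 → 00:30:46:24.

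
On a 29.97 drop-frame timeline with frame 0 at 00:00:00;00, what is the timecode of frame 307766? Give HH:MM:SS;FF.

02:51:09;04

Ten DF minutes hold 17982 frames, so frame 307766 lies in block 17 (frames 305694–323675) with 2072 frames into that block.
The block's first minute is 1800 frames and the rest 1798 each; 2072 frames reaches minute 1, so 17 × 18 + 1 × 2 = 308 labels have been skipped so far.
Adding those back, label number 307766 + 308 = 308074 at 30 labels/s is 10269 s + 4 f = 2 h 51 min 9 s frame 4, i.e. 02:51:09;04.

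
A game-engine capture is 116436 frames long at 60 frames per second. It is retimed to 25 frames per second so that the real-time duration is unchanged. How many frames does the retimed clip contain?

48515 frames

Target frames = source frames × (target rate / source rate) = 116436 × (25)/(60) = 116436 × 5/12 = 48515.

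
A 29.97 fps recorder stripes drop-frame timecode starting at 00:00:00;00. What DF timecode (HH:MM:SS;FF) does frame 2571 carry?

Ten DF minutes hold 17982 frames, so frame 2571 lies in block 0 (frames 0–17981) with 2571 frames into that block.
The block's first minute is 1800 frames and the rest 1798 each; 2571 frames reaches minute 1, so 0 × 18 + 1 × 2 = 2 labels have been skipped so far.
Adding those back, label number 2571 + 2 = 2573 at 30 labels/s is 85 s + 23 f = 0 h 1 min 25 s frame 23, i.e. 00:01:25;23.

00:01:25;23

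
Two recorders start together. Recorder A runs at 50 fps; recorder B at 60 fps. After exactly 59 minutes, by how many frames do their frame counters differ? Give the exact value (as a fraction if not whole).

35400 frames

59 min = 3540 s.
A emits 50 × 3540 = 177000 frames; B emits 60 × 3540 = 212400.
Difference = 35400 frames; B is ahead of A.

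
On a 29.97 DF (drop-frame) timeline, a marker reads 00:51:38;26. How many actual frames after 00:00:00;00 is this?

92874

Complete 10-minute blocks: 5, each 17982 frames → 89910.
Remaining 1 whole minute in the current block: 1800 + 0 × 1798 = 1800 frames.
Within the current minute: 38 × 30 + 26 − 2 = 1164 (labels ;00/;01 skipped at this minute). Total = 89910 + 1800 + 1164 = 92874.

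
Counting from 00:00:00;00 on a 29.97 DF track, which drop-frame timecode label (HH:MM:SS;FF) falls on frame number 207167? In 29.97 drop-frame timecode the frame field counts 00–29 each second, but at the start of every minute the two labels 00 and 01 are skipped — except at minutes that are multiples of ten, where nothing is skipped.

01:55:12;15

Each 10-minute DF block holds 10 × 60 × 30 − 9 × 2 = 17982 frames. 207167 ÷ 17982 → 11 full blocks, remainder 9365.
Within the partial block the first minute is 1800 frames and each further minute 1798, so 5 further minute boundaries passed. Total skipped labels = 18 × 11 + 2 × 5 = 208.
Non-drop label index = 207167 + 208 = 207375; at 30 labels/s that is 01:55:12:15, i.e. DF 01:55:12;15.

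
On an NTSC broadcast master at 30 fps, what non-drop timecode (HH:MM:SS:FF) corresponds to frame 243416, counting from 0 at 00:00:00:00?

243416 ÷ 30 = 8113 full seconds, remainder 26 frames.
8113 s = 2 h 15 min 13 s.
Timecode: 02:15:13:26.

02:15:13:26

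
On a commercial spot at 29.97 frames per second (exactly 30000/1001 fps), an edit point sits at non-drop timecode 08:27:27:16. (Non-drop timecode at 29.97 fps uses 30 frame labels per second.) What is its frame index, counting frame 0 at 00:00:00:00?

frame 913426

Total seconds to the label: (8 × 3600 + 27 × 60 + 27) = 30447.
Frame index = 30447 × 30 + 16 = 913426.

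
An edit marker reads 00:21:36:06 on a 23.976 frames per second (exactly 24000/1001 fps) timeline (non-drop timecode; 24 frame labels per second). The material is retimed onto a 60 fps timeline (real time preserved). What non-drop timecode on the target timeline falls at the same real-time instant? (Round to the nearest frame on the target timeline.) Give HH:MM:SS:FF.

00:21:37:33

Source frame index: (0×3600 + 21×60 + 36) × 24 + 6 = 31110.
Real time: 31110 / (24000/1001) = 1038037/800 s.
Target frame: (1038037/800) × (60) = 3114111/40 ≈ 77852.775 → 77853.
At 60 labels/s: frame 77853 → 00:21:37:33.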